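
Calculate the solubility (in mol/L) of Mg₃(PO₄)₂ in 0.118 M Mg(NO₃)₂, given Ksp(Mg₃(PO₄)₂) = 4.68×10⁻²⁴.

2.67×10⁻¹¹ M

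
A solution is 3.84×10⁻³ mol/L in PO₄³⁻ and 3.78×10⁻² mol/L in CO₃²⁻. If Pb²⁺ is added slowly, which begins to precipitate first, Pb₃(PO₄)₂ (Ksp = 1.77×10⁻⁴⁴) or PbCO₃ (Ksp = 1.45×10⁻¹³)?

Pb₃(PO₄)₂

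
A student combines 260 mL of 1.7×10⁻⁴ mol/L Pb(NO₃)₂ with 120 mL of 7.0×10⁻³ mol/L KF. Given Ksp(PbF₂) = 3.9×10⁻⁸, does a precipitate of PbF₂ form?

Total volume after mixing = 260 + 120 = 380 mL.
[Pb²⁺] = (1.7×10⁻⁴)(260)/380 = 1.2×10⁻⁴ mol/L
[F⁻] = (7.0×10⁻³)(120)/380 = 2.2×10⁻³ mol/L
Q = [Pb²⁺][F⁻]^2 = 5.7×10⁻¹⁰
Q < Ksp (5.7×10⁻¹⁰ vs 3.9×10⁻⁸); the solution remains unsaturated and no precipitate forms.

No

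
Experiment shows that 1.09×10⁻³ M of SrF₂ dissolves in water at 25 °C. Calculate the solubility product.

SrF₂(s) ⇌ Sr²⁺(aq) + 2 F⁻(aq)
For each mole of SrF₂ that dissolves per liter, [Sr²⁺] = s and [F⁻] = 2s; let s denote this solubility.
Ksp = [Sr²⁺][F⁻]^2 = s · (2s)^2 = 4s^3
Ksp = 4 × (1.09×10⁻³)^3 = 5.18×10⁻⁹

Ksp = 5.18×10⁻⁹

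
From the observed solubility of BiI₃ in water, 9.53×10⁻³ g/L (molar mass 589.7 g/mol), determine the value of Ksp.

Ksp = 1.84×10⁻¹⁸

Molar solubility s = (9.53×10⁻³ g/L) / (589.7 g/mol) = 1.6161×10⁻⁵ mol/L
BiI₃(s) ⇌ Bi³⁺(aq) + 3 I⁻(aq)
With molar solubility s: [Bi³⁺] = s, [I⁻] = 3s.
Ksp = [Bi³⁺][I⁻]^3 = s · (3s)^3 = 27s^4
Ksp = 27 × (1.6161×10⁻⁵)^4 = 1.84×10⁻¹⁸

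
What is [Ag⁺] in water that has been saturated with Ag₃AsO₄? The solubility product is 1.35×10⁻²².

4.49×10⁻⁶ M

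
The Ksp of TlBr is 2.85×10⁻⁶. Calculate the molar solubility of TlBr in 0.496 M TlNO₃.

TlBr(s) ⇌ Tl⁺(aq) + Br⁻(aq)
Let s be the solubility of TlBr here. The common ion gives [Tl⁺] ≈ 0.496 M, and [Br⁻] = s.
Ksp = [Tl⁺][Br⁻] = (0.496)s
s = 2.85×10⁻⁶ / (0.496) = 5.75×10⁻⁶
s = 5.75×10⁻⁶ M

5.75×10⁻⁶ M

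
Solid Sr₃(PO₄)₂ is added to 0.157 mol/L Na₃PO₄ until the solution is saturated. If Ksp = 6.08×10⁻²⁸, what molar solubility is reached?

9.70×10⁻¹⁰ M

Sr₃(PO₄)₂(s) ⇌ 3 Sr²⁺(aq) + 2 PO₄³⁻(aq)
The solution already contains PO₄³⁻ at 0.157 mol/L. Let s be the molar solubility of Sr₃(PO₄)₂.
[PO₄³⁻] ≈ 0.157 mol/L (common ion dominates); [Sr²⁺] = 3s.
Ksp = [Sr²⁺]^3[PO₄³⁻]^2 = (3s)^3(0.157)^2
(3s)^3 = 6.08×10⁻²⁸ / (0.157)^2 = 2.47×10⁻²⁶
s = 9.70×10⁻¹⁰ mol/L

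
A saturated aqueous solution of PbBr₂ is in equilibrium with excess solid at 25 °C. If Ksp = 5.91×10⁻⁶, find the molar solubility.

PbBr₂(s) ⇌ Pb²⁺(aq) + 2 Br⁻(aq)
If s mol/L of PbBr₂ dissolves, [Pb²⁺] = s and [Br⁻] = 2s.
Ksp = [Pb²⁺][Br⁻]^2 = s · (2s)^2 = 4s^3
4s^3 = 5.91×10⁻⁶  ⇒  s^3 = 1.48×10⁻⁶
s = (1.48×10⁻⁶)^(1/3) = 1.14×10⁻² M

1.14×10⁻² M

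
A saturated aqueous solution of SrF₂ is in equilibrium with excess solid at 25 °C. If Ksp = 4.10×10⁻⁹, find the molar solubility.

1.01×10⁻³ M

SrF₂(s) ⇌ Sr²⁺(aq) + 2 F⁻(aq)
If s mol/L of SrF₂ dissolves, [Sr²⁺] = s and [F⁻] = 2s.
Ksp = [Sr²⁺][F⁻]^2 = s · (2s)^2 = 4s^3
4s^3 = 4.10×10⁻⁹  ⇒  s^3 = 1.03×10⁻⁹
s = 1.01×10⁻³ mol/L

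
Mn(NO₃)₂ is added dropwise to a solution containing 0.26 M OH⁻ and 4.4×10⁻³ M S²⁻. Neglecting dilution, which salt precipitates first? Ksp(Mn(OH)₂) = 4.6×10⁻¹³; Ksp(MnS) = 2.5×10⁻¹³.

Mn(OH)₂

The threshold for precipitation is Q = Ksp.
For Mn(OH)₂: [Mn²⁺] = (Ksp/[OH⁻]^2) = 6.8×10⁻¹² M
For MnS: [Mn²⁺] = (Ksp/[S²⁻]) = 5.7×10⁻¹¹ M
Mn(OH)₂ requires the lower [Mn²⁺], so it precipitates first.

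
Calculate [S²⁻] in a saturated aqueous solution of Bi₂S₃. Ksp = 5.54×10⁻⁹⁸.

4.16×10⁻²⁰ M

Bi₂S₃(s) ⇌ 2 Bi³⁺(aq) + 3 S²⁻(aq)
If s mol/L of Bi₂S₃ dissolves, [Bi³⁺] = 2s and [S²⁻] = 3s.
Ksp = [Bi³⁺]^2[S²⁻]^3 = (2s)^2 · (3s)^3 = 108s^5 = 5.54×10⁻⁹⁸
s = 1.39×10⁻²⁰ mol L⁻¹
[S²⁻] = 3s = 4.16×10⁻²⁰ mol L⁻¹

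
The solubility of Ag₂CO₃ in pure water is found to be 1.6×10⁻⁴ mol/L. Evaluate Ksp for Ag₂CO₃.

Ag₂CO₃(s) ⇌ 2 Ag⁺(aq) + CO₃²⁻(aq)
Call the molar solubility s, so that [Ag⁺] = 2s and [CO₃²⁻] = s.
Ksp = [Ag⁺]^2[CO₃²⁻] = (2s)^2 · s = 4s^3
Ksp = 4 × (1.6×10⁻⁴)^3 = 1.6×10⁻¹¹

Ksp = 1.6×10⁻¹¹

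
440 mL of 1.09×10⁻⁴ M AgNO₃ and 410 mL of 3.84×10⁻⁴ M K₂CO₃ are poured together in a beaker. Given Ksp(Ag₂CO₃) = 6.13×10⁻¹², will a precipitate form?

No

Total volume after mixing = 440 + 410 = 850 mL.
[Ag⁺] = (1.09×10⁻⁴)(440)/850 = 5.64×10⁻⁵ M
[CO₃²⁻] = (3.84×10⁻⁴)(410)/850 = 1.85×10⁻⁴ M
Q = [Ag⁺]^2[CO₃²⁻] = 5.90×10⁻¹³
Q = 5.90×10⁻¹³ < Ksp = 6.13×10⁻¹², so the solution is unsaturated and no precipitate forms.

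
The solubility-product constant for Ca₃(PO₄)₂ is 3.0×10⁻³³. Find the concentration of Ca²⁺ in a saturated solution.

Ca₃(PO₄)₂(s) ⇌ 3 Ca²⁺(aq) + 2 PO₄³⁻(aq)
With molar solubility s: [Ca²⁺] = 3s, [PO₄³⁻] = 2s.
Ksp = [Ca²⁺]^3[PO₄³⁻]^2 = (3s)^3 · (2s)^2 = 108s^5 = 3.0×10⁻³³
s = 1.2×10⁻⁷ mol L⁻¹
[Ca²⁺] = 3s = 3.7×10⁻⁷ mol L⁻¹

3.7×10⁻⁷ M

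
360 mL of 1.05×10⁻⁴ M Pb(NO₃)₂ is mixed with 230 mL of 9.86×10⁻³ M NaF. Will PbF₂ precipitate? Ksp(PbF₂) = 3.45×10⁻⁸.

After mixing, V = 360 mL + 230 mL = 590 mL.
[Pb²⁺] = (1.05×10⁻⁴)(360)/590 = 6.41×10⁻⁵ M
[F⁻] = (9.86×10⁻³)(230)/590 = 3.84×10⁻³ M
Q = [Pb²⁺][F⁻]^2 = 9.47×10⁻¹⁰
Q < Ksp (9.47×10⁻¹⁰ vs 3.45×10⁻⁸); the solution remains unsaturated and no precipitate forms.

No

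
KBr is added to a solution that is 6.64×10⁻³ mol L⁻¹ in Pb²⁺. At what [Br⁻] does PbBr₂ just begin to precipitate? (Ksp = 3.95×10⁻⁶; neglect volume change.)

Each salt precipitates once Q = Ksp for that salt.
PbBr₂(s) ⇌ Pb²⁺(aq) + 2 Br⁻(aq)
Ksp = [Pb²⁺][Br⁻]^2 = [Br⁻]^2(6.64×10⁻³)
[Br⁻]^2 = 3.95×10⁻⁶ / (6.64×10⁻³) = 5.95×10⁻⁴
[Br⁻] = 2.44×10⁻² mol L⁻¹

2.44×10⁻² M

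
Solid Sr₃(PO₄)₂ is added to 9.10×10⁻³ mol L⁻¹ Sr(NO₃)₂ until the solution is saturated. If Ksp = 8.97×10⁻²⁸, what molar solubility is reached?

1.73×10⁻¹¹ M

Sr₃(PO₄)₂(s) ⇌ 3 Sr²⁺(aq) + 2 PO₄³⁻(aq)
Sr²⁺ is already present at 9.10×10⁻³ mol L⁻¹. If s mol/L of Sr₃(PO₄)₂ dissolves, [PO₄³⁻] = 2s while [Sr²⁺] ≈ 9.10×10⁻³ mol L⁻¹.
Ksp = [Sr²⁺]^3[PO₄³⁻]^2 = (9.10×10⁻³)^3(2s)^2
(2s)^2 = 8.97×10⁻²⁸ / (9.10×10⁻³)^3 = 1.19×10⁻²¹
s = 1.73×10⁻¹¹ mol L⁻¹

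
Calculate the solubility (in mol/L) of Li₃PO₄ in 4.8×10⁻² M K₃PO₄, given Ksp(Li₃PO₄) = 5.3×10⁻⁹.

1.6×10⁻³ M

Li₃PO₄(s) ⇌ 3 Li⁺(aq) + PO₄³⁻(aq)
Let s be the solubility of Li₃PO₄ here. The common ion gives [PO₄³⁻] ≈ 4.8×10⁻² M, and [Li⁺] = 3s.
Ksp = [Li⁺]^3[PO₄³⁻] = (3s)^3(4.8×10⁻²)
(3s)^3 = 5.3×10⁻⁹ / (4.8×10⁻²) = 1.1×10⁻⁷
s = 1.6×10⁻³ M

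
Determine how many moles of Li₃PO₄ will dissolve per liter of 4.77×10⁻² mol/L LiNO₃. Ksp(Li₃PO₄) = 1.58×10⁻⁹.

1.46×10⁻⁵ M

Li₃PO₄(s) ⇌ 3 Li⁺(aq) + PO₄³⁻(aq)
With Li⁺ already at 4.77×10⁻² mol/L and s small, take [Li⁺] ≈ 4.77×10⁻² mol/L and [PO₄³⁻] = s.
Ksp = [Li⁺]^3[PO₄³⁻] = (4.77×10⁻²)^3s
s = 1.58×10⁻⁹ / (4.77×10⁻²)^3 = 1.46×10⁻⁵
s = 1.46×10⁻⁵ mol/L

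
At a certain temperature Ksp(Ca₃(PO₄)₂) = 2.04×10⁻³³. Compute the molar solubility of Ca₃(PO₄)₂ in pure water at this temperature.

Ca₃(PO₄)₂(s) ⇌ 3 Ca²⁺(aq) + 2 PO₄³⁻(aq)
For each mole of Ca₃(PO₄)₂ that dissolves per liter, [Ca²⁺] = 3s and [PO₄³⁻] = 2s; let s denote this solubility.
Ksp = [Ca²⁺]^3[PO₄³⁻]^2 = (3s)^3 · (2s)^2 = 108s^5
108s^5 = 2.04×10⁻³³  ⇒  s^5 = 1.89×10⁻³⁵
s = 1.14×10⁻⁷ mol L⁻¹

1.14×10⁻⁷ M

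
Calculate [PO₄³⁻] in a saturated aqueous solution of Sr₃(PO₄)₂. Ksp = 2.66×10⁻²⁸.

Sr₃(PO₄)₂(s) ⇌ 3 Sr²⁺(aq) + 2 PO₄³⁻(aq)
Let s be the molar solubility. Then [Sr²⁺] = 3s and [PO₄³⁻] = 2s.
Ksp = [Sr²⁺]^3[PO₄³⁻]^2 = (3s)^3 · (2s)^2 = 108s^5 = 2.66×10⁻²⁸
s = 1.20×10⁻⁶ mol/L
[PO₄³⁻] = 2s = 2.40×10⁻⁶ mol/L

2.40×10⁻⁶ M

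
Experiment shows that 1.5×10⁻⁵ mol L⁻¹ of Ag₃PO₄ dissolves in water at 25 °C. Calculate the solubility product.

Ksp = 1.4×10⁻¹⁸

Ag₃PO₄(s) ⇌ 3 Ag⁺(aq) + PO₄³⁻(aq)
For each mole of Ag₃PO₄ that dissolves per liter, [Ag⁺] = 3s and [PO₄³⁻] = s; let s denote this solubility.
Ksp = [Ag⁺]^3[PO₄³⁻] = (3s)^3 · s = 27s^4
Ksp = 27 × (1.5×10⁻⁵)^4 = 1.4×10⁻¹⁸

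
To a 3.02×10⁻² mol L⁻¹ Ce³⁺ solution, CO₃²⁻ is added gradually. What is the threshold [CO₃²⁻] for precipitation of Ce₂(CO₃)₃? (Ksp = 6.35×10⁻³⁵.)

Precipitation begins when Q = Ksp.
Ce₂(CO₃)₃(s) ⇌ 2 Ce³⁺(aq) + 3 CO₃²⁻(aq)
Ksp = [Ce³⁺]^2[CO₃²⁻]^3 = [CO₃²⁻]^3(3.02×10⁻²)^2
[CO₃²⁻]^3 = 6.35×10⁻³⁵ / (3.02×10⁻²)^2 = 6.96×10⁻³²
[CO₃²⁻] = 4.11×10⁻¹¹ mol L⁻¹

4.11×10⁻¹¹ M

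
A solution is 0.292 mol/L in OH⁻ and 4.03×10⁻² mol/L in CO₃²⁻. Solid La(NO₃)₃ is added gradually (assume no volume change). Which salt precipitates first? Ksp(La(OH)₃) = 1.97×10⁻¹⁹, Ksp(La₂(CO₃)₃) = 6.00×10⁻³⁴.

A salt starts to precipitate once the ion product Q reaches its Ksp.
For La(OH)₃: [La³⁺] = (Ksp/[OH⁻]^3) = 7.91×10⁻¹⁸ mol/L
For La₂(CO₃)₃: [La³⁺] = (Ksp/[CO₃²⁻]^3)^(1/2) = 3.03×10⁻¹⁵ mol/L
The smaller threshold [La³⁺] is reached first, so La(OH)₃ precipitates first.

La(OH)₃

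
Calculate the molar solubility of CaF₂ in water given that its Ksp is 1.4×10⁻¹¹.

1.5×10⁻⁴ M

CaF₂(s) ⇌ Ca²⁺(aq) + 2 F⁻(aq)
With molar solubility s: [Ca²⁺] = s, [F⁻] = 2s.
Ksp = [Ca²⁺][F⁻]^2 = s · (2s)^2 = 4s^3
4s^3 = 1.4×10⁻¹¹  ⇒  s^3 = 3.5×10⁻¹²
s = (3.5×10⁻¹²)^(1/3) = 1.5×10⁻⁴ M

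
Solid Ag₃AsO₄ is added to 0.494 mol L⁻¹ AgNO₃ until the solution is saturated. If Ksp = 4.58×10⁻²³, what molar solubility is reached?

Ag₃AsO₄(s) ⇌ 3 Ag⁺(aq) + AsO₄³⁻(aq)
With Ag⁺ already at 0.494 mol L⁻¹ and s small, take [Ag⁺] ≈ 0.494 mol L⁻¹ and [AsO₄³⁻] = s.
Ksp = [Ag⁺]^3[AsO₄³⁻] = (0.494)^3s
s = 4.58×10⁻²³ / (0.494)^3 = 3.80×10⁻²²
s = 3.80×10⁻²² mol L⁻¹

3.80×10⁻²² M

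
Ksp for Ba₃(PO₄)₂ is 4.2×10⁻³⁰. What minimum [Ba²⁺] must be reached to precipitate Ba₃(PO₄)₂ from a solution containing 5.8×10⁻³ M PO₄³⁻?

5.0×10⁻⁹ M

Precipitation begins when Q = Ksp.
Ba₃(PO₄)₂(s) ⇌ 3 Ba²⁺(aq) + 2 PO₄³⁻(aq)
Ksp = [Ba²⁺]^3[PO₄³⁻]^2 = [Ba²⁺]^3(5.8×10⁻³)^2
[Ba²⁺]^3 = 4.2×10⁻³⁰ / (5.8×10⁻³)^2 = 1.2×10⁻²⁵
[Ba²⁺] = 5.0×10⁻⁹ M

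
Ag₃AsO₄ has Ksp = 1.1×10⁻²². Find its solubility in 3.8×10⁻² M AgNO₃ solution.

2.0×10⁻¹⁸ M

Ag₃AsO₄(s) ⇌ 3 Ag⁺(aq) + AsO₄³⁻(aq)
Let s be the solubility of Ag₃AsO₄ here. The common ion gives [Ag⁺] ≈ 3.8×10⁻² M, and [AsO₄³⁻] = s.
Ksp = [Ag⁺]^3[AsO₄³⁻] = (3.8×10⁻²)^3s
s = 1.1×10⁻²² / (3.8×10⁻²)^3 = 2.0×10⁻¹⁸
s = 2.0×10⁻¹⁸ M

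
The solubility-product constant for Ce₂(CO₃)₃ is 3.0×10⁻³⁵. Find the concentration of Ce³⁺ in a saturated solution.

Ce₂(CO₃)₃(s) ⇌ 2 Ce³⁺(aq) + 3 CO₃²⁻(aq)
If s mol/L of Ce₂(CO₃)₃ dissolves, [Ce³⁺] = 2s and [CO₃²⁻] = 3s.
Ksp = [Ce³⁺]^2[CO₃²⁻]^3 = (2s)^2 · (3s)^3 = 108s^5 = 3.0×10⁻³⁵
s = 4.9×10⁻⁸ M
[Ce³⁺] = 2s = 9.8×10⁻⁸ M

9.8×10⁻⁸ M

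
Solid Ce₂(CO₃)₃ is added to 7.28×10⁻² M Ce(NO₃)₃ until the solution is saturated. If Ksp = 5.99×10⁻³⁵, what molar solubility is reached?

7.48×10⁻¹² M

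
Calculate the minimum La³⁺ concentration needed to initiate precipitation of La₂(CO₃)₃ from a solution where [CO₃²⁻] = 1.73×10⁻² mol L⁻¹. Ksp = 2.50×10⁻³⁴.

6.95×10⁻¹⁵ M

Precipitation begins when Q = Ksp.
La₂(CO₃)₃(s) ⇌ 2 La³⁺(aq) + 3 CO₃²⁻(aq)
Ksp = [La³⁺]^2[CO₃²⁻]^3 = [La³⁺]^2(1.73×10⁻²)^3
[La³⁺]^2 = 2.50×10⁻³⁴ / (1.73×10⁻²)^3 = 4.83×10⁻²⁹
[La³⁺] = 6.95×10⁻¹⁵ mol L⁻¹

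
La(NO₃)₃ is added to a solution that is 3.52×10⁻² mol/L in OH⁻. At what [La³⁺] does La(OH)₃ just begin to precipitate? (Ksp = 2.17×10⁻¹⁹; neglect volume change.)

4.98×10⁻¹⁵ M

Precipitation of each salt begins when its ion product equals Ksp.
La(OH)₃(s) ⇌ La³⁺(aq) + 3 OH⁻(aq)
Ksp = [La³⁺][OH⁻]^3 = [La³⁺](3.52×10⁻²)^3
[La³⁺] = 2.17×10⁻¹⁹ / (3.52×10⁻²)^3 = 4.98×10⁻¹⁵
[La³⁺] = 4.98×10⁻¹⁵ mol/L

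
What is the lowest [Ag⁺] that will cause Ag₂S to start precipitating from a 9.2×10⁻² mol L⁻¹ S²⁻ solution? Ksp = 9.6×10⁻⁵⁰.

1.0×10⁻²⁴ M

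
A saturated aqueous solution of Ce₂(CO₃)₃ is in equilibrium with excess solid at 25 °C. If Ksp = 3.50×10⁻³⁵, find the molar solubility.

Ce₂(CO₃)₃(s) ⇌ 2 Ce³⁺(aq) + 3 CO₃²⁻(aq)
With molar solubility s: [Ce³⁺] = 2s, [CO₃²⁻] = 3s.
Ksp = [Ce³⁺]^2[CO₃²⁻]^3 = (2s)^2 · (3s)^3 = 108s^5
108s^5 = 3.50×10⁻³⁵  ⇒  s^5 = 3.24×10⁻³⁷
s = 5.04×10⁻⁸ mol L⁻¹

5.04×10⁻⁸ M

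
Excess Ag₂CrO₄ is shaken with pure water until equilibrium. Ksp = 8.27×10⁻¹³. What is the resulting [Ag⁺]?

Ag₂CrO₄(s) ⇌ 2 Ag⁺(aq) + CrO₄²⁻(aq)
Call the molar solubility s, so that [Ag⁺] = 2s and [CrO₄²⁻] = s.
Ksp = [Ag⁺]^2[CrO₄²⁻] = (2s)^2 · s = 4s^3 = 8.27×10⁻¹³
s = 5.91×10⁻⁵ M
[Ag⁺] = 2s = 1.18×10⁻⁴ M

1.18×10⁻⁴ M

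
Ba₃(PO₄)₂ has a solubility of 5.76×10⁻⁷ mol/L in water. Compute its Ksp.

Ksp = 6.85×10⁻³⁰

Ba₃(PO₄)₂(s) ⇌ 3 Ba²⁺(aq) + 2 PO₄³⁻(aq)
If s mol/L of Ba₃(PO₄)₂ dissolves, [Ba²⁺] = 3s and [PO₄³⁻] = 2s.
Ksp = [Ba²⁺]^3[PO₄³⁻]^2 = (3s)^3 · (2s)^2 = 108s^5
Ksp = 108 × (5.76×10⁻⁷)^5 = 6.85×10⁻³⁰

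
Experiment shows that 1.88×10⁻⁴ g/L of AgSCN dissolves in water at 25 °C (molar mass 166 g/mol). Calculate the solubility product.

Ksp = 1.28×10⁻¹²

Convert to molarity: s = 1.88×10⁻⁴ / 166 = 1.1325×10⁻⁶ mol/L
AgSCN(s) ⇌ Ag⁺(aq) + SCN⁻(aq)
Let s be the molar solubility. Then [Ag⁺] = s and [SCN⁻] = s.
Ksp = [Ag⁺][SCN⁻] = s · s = s^2
Ksp = (1.1325×10⁻⁶)^2 = 1.28×10⁻¹²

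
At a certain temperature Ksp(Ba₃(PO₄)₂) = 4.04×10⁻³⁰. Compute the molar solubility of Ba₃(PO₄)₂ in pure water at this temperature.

Ba₃(PO₄)₂(s) ⇌ 3 Ba²⁺(aq) + 2 PO₄³⁻(aq)
With molar solubility s: [Ba²⁺] = 3s, [PO₄³⁻] = 2s.
Ksp = [Ba²⁺]^3[PO₄³⁻]^2 = (3s)^3 · (2s)^2 = 108s^5
108s^5 = 4.04×10⁻³⁰  ⇒  s^5 = 3.74×10⁻³²
s = 5.18×10⁻⁷ mol L⁻¹

5.18×10⁻⁷ M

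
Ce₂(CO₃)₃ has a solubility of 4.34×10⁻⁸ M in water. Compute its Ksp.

Ce₂(CO₃)₃(s) ⇌ 2 Ce³⁺(aq) + 3 CO₃²⁻(aq)
Call the molar solubility s, so that [Ce³⁺] = 2s and [CO₃²⁻] = 3s.
Ksp = [Ce³⁺]^2[CO₃²⁻]^3 = (2s)^2 · (3s)^3 = 108s^5
Ksp = 108 × (4.34×10⁻⁸)^5 = 1.66×10⁻³⁵

Ksp = 1.66×10⁻³⁵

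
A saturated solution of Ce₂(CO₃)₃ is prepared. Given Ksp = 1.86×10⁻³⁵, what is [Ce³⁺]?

8.88×10⁻⁸ M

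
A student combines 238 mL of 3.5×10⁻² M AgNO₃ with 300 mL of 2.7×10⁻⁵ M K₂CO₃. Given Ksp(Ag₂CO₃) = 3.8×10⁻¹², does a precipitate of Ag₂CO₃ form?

Yes

After mixing, V = 238 mL + 300 mL = 538 mL.
[Ag⁺] = (3.5×10⁻²)(238)/538 = 1.5×10⁻² M
[CO₃²⁻] = (2.7×10⁻⁵)(300)/538 = 1.5×10⁻⁵ M
Q = [Ag⁺]^2[CO₃²⁻] = 3.6×10⁻⁹
Since Q (3.6×10⁻⁹) exceeds Ksp (3.8×10⁻¹²), Ag₂CO₃ will precipitate.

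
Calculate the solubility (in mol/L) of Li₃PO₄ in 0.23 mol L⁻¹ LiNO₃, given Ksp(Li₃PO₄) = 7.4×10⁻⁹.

6.1×10⁻⁷ M

Li₃PO₄(s) ⇌ 3 Li⁺(aq) + PO₄³⁻(aq)
The solution already contains Li⁺ at 0.23 mol L⁻¹. Let s be the molar solubility of Li₃PO₄.
[Li⁺] ≈ 0.23 mol L⁻¹ (common ion dominates); [PO₄³⁻] = s.
Ksp = [Li⁺]^3[PO₄³⁻] = (0.23)^3s
s = 7.4×10⁻⁹ / (0.23)^3 = 6.1×10⁻⁷
s = 6.1×10⁻⁷ mol L⁻¹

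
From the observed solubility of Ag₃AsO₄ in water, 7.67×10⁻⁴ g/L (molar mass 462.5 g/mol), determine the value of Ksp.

s = (7.67×10⁻⁴ g L⁻¹)/(462.5 g mol⁻¹) = 1.6584×10⁻⁶ M
Ag₃AsO₄(s) ⇌ 3 Ag⁺(aq) + AsO₄³⁻(aq)
Let s be the molar solubility. Then [Ag⁺] = 3s and [AsO₄³⁻] = s.
Ksp = [Ag⁺]^3[AsO₄³⁻] = (3s)^3 · s = 27s^4
Ksp = 27 × (1.6584×10⁻⁶)^4 = 2.04×10⁻²²

Ksp = 2.04×10⁻²²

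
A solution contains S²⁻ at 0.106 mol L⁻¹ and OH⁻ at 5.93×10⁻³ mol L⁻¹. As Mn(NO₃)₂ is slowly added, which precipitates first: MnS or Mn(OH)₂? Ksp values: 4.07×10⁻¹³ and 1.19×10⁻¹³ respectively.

Precipitation of each salt begins when its ion product equals Ksp.
For MnS: [Mn²⁺] = (Ksp/[S²⁻]) = 3.84×10⁻¹² mol L⁻¹
For Mn(OH)₂: [Mn²⁺] = (Ksp/[OH⁻]^2) = 3.38×10⁻⁹ mol L⁻¹
The smaller threshold [Mn²⁺] is reached first, so MnS precipitates first.

MnS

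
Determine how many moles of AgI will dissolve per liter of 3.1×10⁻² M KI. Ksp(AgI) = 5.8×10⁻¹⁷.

1.9×10⁻¹⁵ M

AgI(s) ⇌ Ag⁺(aq) + I⁻(aq)
I⁻ is already present at 3.1×10⁻² M. If s mol/L of AgI dissolves, [Ag⁺] = s while [I⁻] ≈ 3.1×10⁻² M.
Ksp = [Ag⁺][I⁻] = s(3.1×10⁻²)
s = 5.8×10⁻¹⁷ / (3.1×10⁻²) = 1.9×10⁻¹⁵
s = 1.9×10⁻¹⁵ M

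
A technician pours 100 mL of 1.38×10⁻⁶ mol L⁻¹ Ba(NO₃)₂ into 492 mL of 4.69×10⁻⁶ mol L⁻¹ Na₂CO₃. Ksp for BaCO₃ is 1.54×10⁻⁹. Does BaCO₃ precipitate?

After mixing, V = 100 mL + 492 mL = 592 mL.
[Ba²⁺] = (1.38×10⁻⁶)(100)/592 = 2.33×10⁻⁷ mol L⁻¹
[CO₃²⁻] = (4.69×10⁻⁶)(492)/592 = 3.90×10⁻⁶ mol L⁻¹
Q = [Ba²⁺][CO₃²⁻] = 9.09×10⁻¹³
Since Q (9.09×10⁻¹³) is less than Ksp (1.54×10⁻⁹), no BaCO₃ precipitates.

No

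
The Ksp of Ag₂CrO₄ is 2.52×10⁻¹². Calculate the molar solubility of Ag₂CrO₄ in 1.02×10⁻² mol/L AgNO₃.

2.42×10⁻⁸ M

Ag₂CrO₄(s) ⇌ 2 Ag⁺(aq) + CrO₄²⁻(aq)
Let s be the solubility of Ag₂CrO₄ here. The common ion gives [Ag⁺] ≈ 1.02×10⁻² mol/L, and [CrO₄²⁻] = s.
Ksp = [Ag⁺]^2[CrO₄²⁻] = (1.02×10⁻²)^2s
s = 2.52×10⁻¹² / (1.02×10⁻²)^2 = 2.42×10⁻⁸
s = 2.42×10⁻⁸ mol/L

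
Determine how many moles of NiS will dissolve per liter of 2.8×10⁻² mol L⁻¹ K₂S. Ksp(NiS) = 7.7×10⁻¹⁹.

2.8×10⁻¹⁷ M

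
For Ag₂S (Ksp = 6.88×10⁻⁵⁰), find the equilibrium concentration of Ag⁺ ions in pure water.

Ag₂S(s) ⇌ 2 Ag⁺(aq) + S²⁻(aq)
Call the molar solubility s, so that [Ag⁺] = 2s and [S²⁻] = s.
Ksp = [Ag⁺]^2[S²⁻] = (2s)^2 · s = 4s^3 = 6.88×10⁻⁵⁰
s = 2.58×10⁻¹⁷ M
[Ag⁺] = 2s = 5.16×10⁻¹⁷ M

5.16×10⁻¹⁷ M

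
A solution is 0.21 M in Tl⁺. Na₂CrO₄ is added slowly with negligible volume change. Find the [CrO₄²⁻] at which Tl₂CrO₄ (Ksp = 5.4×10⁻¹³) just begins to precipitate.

Precipitation begins when Q = Ksp.
Tl₂CrO₄(s) ⇌ 2 Tl⁺(aq) + CrO₄²⁻(aq)
Ksp = [Tl⁺]^2[CrO₄²⁻] = [CrO₄²⁻](0.21)^2
[CrO₄²⁻] = 5.4×10⁻¹³ / (0.21)^2 = 1.2×10⁻¹¹
[CrO₄²⁻] = 1.2×10⁻¹¹ M

1.2×10⁻¹¹ M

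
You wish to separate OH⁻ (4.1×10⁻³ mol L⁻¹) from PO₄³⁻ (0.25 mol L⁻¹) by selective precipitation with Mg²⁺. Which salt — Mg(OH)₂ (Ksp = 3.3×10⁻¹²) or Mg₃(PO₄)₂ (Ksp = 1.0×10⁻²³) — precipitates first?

Mg₃(PO₄)₂

The threshold for precipitation is Q = Ksp.
For Mg(OH)₂: [Mg²⁺] = (Ksp/[OH⁻]^2) = 2.0×10⁻⁷ mol L⁻¹
For Mg₃(PO₄)₂: [Mg²⁺] = (Ksp/[PO₄³⁻]^2)^(1/3) = 5.4×10⁻⁸ mol L⁻¹
Mg₃(PO₄)₂ requires the lower [Mg²⁺], so it precipitates first.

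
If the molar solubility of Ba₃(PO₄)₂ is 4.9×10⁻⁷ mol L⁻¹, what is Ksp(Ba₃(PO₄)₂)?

Ba₃(PO₄)₂(s) ⇌ 3 Ba²⁺(aq) + 2 PO₄³⁻(aq)
If s mol/L of Ba₃(PO₄)₂ dissolves, [Ba²⁺] = 3s and [PO₄³⁻] = 2s.
Ksp = [Ba²⁺]^3[PO₄³⁻]^2 = (3s)^3 · (2s)^2 = 108s^5
Ksp = 108 × (4.9×10⁻⁷)^5 = 3.1×10⁻³⁰

Ksp = 3.1×10⁻³⁰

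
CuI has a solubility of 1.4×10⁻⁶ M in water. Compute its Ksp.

CuI(s) ⇌ Cu⁺(aq) + I⁻(aq)
With molar solubility s: [Cu⁺] = s, [I⁻] = s.
Ksp = [Cu⁺][I⁻] = s · s = s^2
Ksp = (1.4×10⁻⁶)^2 = 2.0×10⁻¹²

Ksp = 2.0×10⁻¹²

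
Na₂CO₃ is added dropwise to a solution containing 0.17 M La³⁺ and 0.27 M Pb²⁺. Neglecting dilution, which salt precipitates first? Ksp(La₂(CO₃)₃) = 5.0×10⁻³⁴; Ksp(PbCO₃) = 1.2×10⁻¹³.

PbCO₃

Precipitation begins when Q = Ksp.
For La₂(CO₃)₃: [CO₃²⁻] = (Ksp/[La³⁺]^2)^(1/3) = 2.6×10⁻¹¹ M
For PbCO₃: [CO₃²⁻] = (Ksp/[Pb²⁺]) = 4.4×10⁻¹³ M
The smaller threshold [CO₃²⁻] is reached first, so PbCO₃ precipitates first.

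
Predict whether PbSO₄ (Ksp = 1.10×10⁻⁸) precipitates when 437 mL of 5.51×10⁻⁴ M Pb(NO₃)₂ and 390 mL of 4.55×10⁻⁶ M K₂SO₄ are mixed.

After mixing, V = 437 mL + 390 mL = 827 mL.
[Pb²⁺] = (5.51×10⁻⁴)(437)/827 = 2.91×10⁻⁴ M
[SO₄²⁻] = (4.55×10⁻⁶)(390)/827 = 2.15×10⁻⁶ M
Q = [Pb²⁺][SO₄²⁻] = 6.25×10⁻¹⁰
Q < Ksp (6.25×10⁻¹⁰ vs 1.10×10⁻⁸); the solution remains unsaturated and no precipitate forms.

No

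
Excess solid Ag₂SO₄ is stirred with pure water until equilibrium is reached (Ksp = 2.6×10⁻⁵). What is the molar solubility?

Ag₂SO₄(s) ⇌ 2 Ag⁺(aq) + SO₄²⁻(aq)
Let s be the molar solubility. Then [Ag⁺] = 2s and [SO₄²⁻] = s.
Ksp = [Ag⁺]^2[SO₄²⁻] = (2s)^2 · s = 4s^3
4s^3 = 2.6×10⁻⁵  ⇒  s^3 = 6.5×10⁻⁶
s = 1.9×10⁻² mol L⁻¹

1.9×10⁻² M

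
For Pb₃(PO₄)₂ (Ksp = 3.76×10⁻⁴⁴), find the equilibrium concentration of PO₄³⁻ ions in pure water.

Pb₃(PO₄)₂(s) ⇌ 3 Pb²⁺(aq) + 2 PO₄³⁻(aq)
If s mol/L of Pb₃(PO₄)₂ dissolves, [Pb²⁺] = 3s and [PO₄³⁻] = 2s.
Ksp = [Pb²⁺]^3[PO₄³⁻]^2 = (3s)^3 · (2s)^2 = 108s^5 = 3.76×10⁻⁴⁴
s = 8.10×10⁻¹⁰ mol L⁻¹
[PO₄³⁻] = 2s = 1.62×10⁻⁹ mol L⁻¹

1.62×10⁻⁹ M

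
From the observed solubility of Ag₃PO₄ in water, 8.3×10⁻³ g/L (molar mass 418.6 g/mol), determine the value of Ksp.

Ksp = 4.2×10⁻¹⁸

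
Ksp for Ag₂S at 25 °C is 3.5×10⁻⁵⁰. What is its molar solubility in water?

2.1×10⁻¹⁷ M

Ag₂S(s) ⇌ 2 Ag⁺(aq) + S²⁻(aq)
Let s be the molar solubility. Then [Ag⁺] = 2s and [S²⁻] = s.
Ksp = [Ag⁺]^2[S²⁻] = (2s)^2 · s = 4s^3
4s^3 = 3.5×10⁻⁵⁰  ⇒  s^3 = 8.8×10⁻⁵¹
Taking the 3rd root, s = 2.1×10⁻¹⁷ mol/L.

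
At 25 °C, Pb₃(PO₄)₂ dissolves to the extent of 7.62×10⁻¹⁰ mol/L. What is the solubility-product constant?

Pb₃(PO₄)₂(s) ⇌ 3 Pb²⁺(aq) + 2 PO₄³⁻(aq)
For each mole of Pb₃(PO₄)₂ that dissolves per liter, [Pb²⁺] = 3s and [PO₄³⁻] = 2s; let s denote this solubility.
Ksp = [Pb²⁺]^3[PO₄³⁻]^2 = (3s)^3 · (2s)^2 = 108s^5
Ksp = 108 × (7.62×10⁻¹⁰)^5 = 2.77×10⁻⁴⁴

Ksp = 2.77×10⁻⁴⁴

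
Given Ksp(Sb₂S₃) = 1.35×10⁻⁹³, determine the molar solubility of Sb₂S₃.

Sb₂S₃(s) ⇌ 2 Sb³⁺(aq) + 3 S²⁻(aq)
For each mole of Sb₂S₃ that dissolves per liter, [Sb³⁺] = 2s and [S²⁻] = 3s; let s denote this solubility.
Ksp = [Sb³⁺]^2[S²⁻]^3 = (2s)^2 · (3s)^3 = 108s^5
108s^5 = 1.35×10⁻⁹³  ⇒  s^5 = 1.25×10⁻⁹⁵
s = (1.25×10⁻⁹⁵)^(1/5) = 1.05×10⁻¹⁹ mol/L

1.05×10⁻¹⁹ M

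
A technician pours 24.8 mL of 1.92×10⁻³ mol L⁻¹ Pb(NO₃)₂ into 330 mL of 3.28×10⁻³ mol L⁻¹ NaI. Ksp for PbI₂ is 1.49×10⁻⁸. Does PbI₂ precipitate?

No

After mixing, V = 24.8 mL + 330 mL = 354.8 mL.
[Pb²⁺] = (1.92×10⁻³)(24.8)/354.8 = 1.34×10⁻⁴ mol L⁻¹
[I⁻] = (3.28×10⁻³)(330)/354.8 = 3.05×10⁻³ mol L⁻¹
Q = [Pb²⁺][I⁻]^2 = 1.25×10⁻⁹
Q = 1.25×10⁻⁹ < Ksp = 1.49×10⁻⁸, so the solution is unsaturated and no precipitate forms.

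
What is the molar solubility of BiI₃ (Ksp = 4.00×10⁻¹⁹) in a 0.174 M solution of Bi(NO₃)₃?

BiI₃(s) ⇌ Bi³⁺(aq) + 3 I⁻(aq)
Let s be the solubility of BiI₃ here. The common ion gives [Bi³⁺] ≈ 0.174 M, and [I⁻] = 3s.
Ksp = [Bi³⁺][I⁻]^3 = (0.174)(3s)^3
(3s)^3 = 4.00×10⁻¹⁹ / (0.174) = 2.30×10⁻¹⁸
s = 4.40×10⁻⁷ M

4.40×10⁻⁷ M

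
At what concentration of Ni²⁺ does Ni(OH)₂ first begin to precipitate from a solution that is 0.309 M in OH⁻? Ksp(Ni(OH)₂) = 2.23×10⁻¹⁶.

2.34×10⁻¹⁵ M

Precipitation begins when Q = Ksp.
Ni(OH)₂(s) ⇌ Ni²⁺(aq) + 2 OH⁻(aq)
Ksp = [Ni²⁺][OH⁻]^2 = [Ni²⁺](0.309)^2
[Ni²⁺] = 2.23×10⁻¹⁶ / (0.309)^2 = 2.34×10⁻¹⁵
[Ni²⁺] = 2.34×10⁻¹⁵ M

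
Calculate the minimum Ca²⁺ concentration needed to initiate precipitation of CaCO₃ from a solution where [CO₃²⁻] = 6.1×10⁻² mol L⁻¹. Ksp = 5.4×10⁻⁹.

The threshold for precipitation is Q = Ksp.
CaCO₃(s) ⇌ Ca²⁺(aq) + CO₃²⁻(aq)
Ksp = [Ca²⁺][CO₃²⁻] = [Ca²⁺](6.1×10⁻²)
[Ca²⁺] = 5.4×10⁻⁹ / (6.1×10⁻²) = 8.9×10⁻⁸
[Ca²⁺] = 8.9×10⁻⁸ mol L⁻¹

8.9×10⁻⁸ M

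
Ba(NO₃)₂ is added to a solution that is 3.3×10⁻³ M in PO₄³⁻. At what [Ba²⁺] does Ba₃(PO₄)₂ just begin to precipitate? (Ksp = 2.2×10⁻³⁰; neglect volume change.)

Precipitation begins when Q = Ksp.
Ba₃(PO₄)₂(s) ⇌ 3 Ba²⁺(aq) + 2 PO₄³⁻(aq)
Ksp = [Ba²⁺]^3[PO₄³⁻]^2 = [Ba²⁺]^3(3.3×10⁻³)^2
[Ba²⁺]^3 = 2.2×10⁻³⁰ / (3.3×10⁻³)^2 = 2.0×10⁻²⁵
[Ba²⁺] = 5.9×10⁻⁹ M

5.9×10⁻⁹ M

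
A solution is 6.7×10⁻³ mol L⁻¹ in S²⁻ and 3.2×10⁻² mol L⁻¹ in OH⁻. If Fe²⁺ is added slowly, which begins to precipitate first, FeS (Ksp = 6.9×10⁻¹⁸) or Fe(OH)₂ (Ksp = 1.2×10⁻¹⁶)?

FeS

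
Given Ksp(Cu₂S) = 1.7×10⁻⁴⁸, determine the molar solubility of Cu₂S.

7.5×10⁻¹⁷ M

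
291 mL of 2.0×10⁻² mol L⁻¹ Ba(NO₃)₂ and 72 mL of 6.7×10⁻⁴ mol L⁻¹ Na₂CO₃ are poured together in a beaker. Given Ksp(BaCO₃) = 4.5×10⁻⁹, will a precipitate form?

Yes

Total volume after mixing = 291 + 72 = 363 mL.
[Ba²⁺] = (2.0×10⁻²)(291)/363 = 1.6×10⁻² mol L⁻¹
[CO₃²⁻] = (6.7×10⁻⁴)(72)/363 = 1.3×10⁻⁴ mol L⁻¹
Q = [Ba²⁺][CO₃²⁻] = 2.1×10⁻⁶
Q = 2.1×10⁻⁶ > Ksp = 4.5×10⁻⁹, so the solution is supersaturated and BaCO₃ precipitates.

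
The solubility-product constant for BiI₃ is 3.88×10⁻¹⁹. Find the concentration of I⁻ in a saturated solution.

3.28×10⁻⁵ M

BiI₃(s) ⇌ Bi³⁺(aq) + 3 I⁻(aq)
Call the molar solubility s, so that [Bi³⁺] = s and [I⁻] = 3s.
Ksp = [Bi³⁺][I⁻]^3 = s · (3s)^3 = 27s^4 = 3.88×10⁻¹⁹
s = 1.09×10⁻⁵ mol L⁻¹
[I⁻] = 3s = 3.28×10⁻⁵ mol L⁻¹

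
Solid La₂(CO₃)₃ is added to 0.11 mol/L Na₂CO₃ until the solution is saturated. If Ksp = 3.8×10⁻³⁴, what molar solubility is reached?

La₂(CO₃)₃(s) ⇌ 2 La³⁺(aq) + 3 CO₃²⁻(aq)
CO₃²⁻ is already present at 0.11 mol/L. If s mol/L of La₂(CO₃)₃ dissolves, [La³⁺] = 2s while [CO₃²⁻] ≈ 0.11 mol/L.
Ksp = [La³⁺]^2[CO₃²⁻]^3 = (2s)^2(0.11)^3
(2s)^2 = 3.8×10⁻³⁴ / (0.11)^3 = 2.9×10⁻³¹
s = 2.7×10⁻¹⁶ mol/L

2.7×10⁻¹⁶ M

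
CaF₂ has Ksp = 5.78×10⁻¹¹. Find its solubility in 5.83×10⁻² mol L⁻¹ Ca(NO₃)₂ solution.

1.57×10⁻⁵ M

CaF₂(s) ⇌ Ca²⁺(aq) + 2 F⁻(aq)
Ca²⁺ is already present at 5.83×10⁻² mol L⁻¹. If s mol/L of CaF₂ dissolves, [F⁻] = 2s while [Ca²⁺] ≈ 5.83×10⁻² mol L⁻¹.
Ksp = [Ca²⁺][F⁻]^2 = (5.83×10⁻²)(2s)^2
(2s)^2 = 5.78×10⁻¹¹ / (5.83×10⁻²) = 9.91×10⁻¹⁰
s = 1.57×10⁻⁵ mol L⁻¹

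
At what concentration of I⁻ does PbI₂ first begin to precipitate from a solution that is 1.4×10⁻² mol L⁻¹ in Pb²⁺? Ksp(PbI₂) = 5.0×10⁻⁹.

6.0×10⁻⁴ M

A salt starts to precipitate once the ion product Q reaches its Ksp.
PbI₂(s) ⇌ Pb²⁺(aq) + 2 I⁻(aq)
Ksp = [Pb²⁺][I⁻]^2 = [I⁻]^2(1.4×10⁻²)
[I⁻]^2 = 5.0×10⁻⁹ / (1.4×10⁻²) = 3.6×10⁻⁷
[I⁻] = 6.0×10⁻⁴ mol L⁻¹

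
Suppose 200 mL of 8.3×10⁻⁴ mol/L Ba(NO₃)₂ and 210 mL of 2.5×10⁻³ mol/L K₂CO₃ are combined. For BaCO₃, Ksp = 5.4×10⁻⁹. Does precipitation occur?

After mixing, V = 200 mL + 210 mL = 410 mL.
[Ba²⁺] = (8.3×10⁻⁴)(200)/410 = 4.0×10⁻⁴ mol/L
[CO₃²⁻] = (2.5×10⁻³)(210)/410 = 1.3×10⁻³ mol/L
Q = [Ba²⁺][CO₃²⁻] = 5.2×10⁻⁷
Q = 5.2×10⁻⁷ > Ksp = 5.4×10⁻⁹, so the solution is supersaturated and BaCO₃ precipitates.

Yes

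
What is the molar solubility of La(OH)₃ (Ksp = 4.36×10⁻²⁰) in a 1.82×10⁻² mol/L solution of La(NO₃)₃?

La(OH)₃(s) ⇌ La³⁺(aq) + 3 OH⁻(aq)
With La³⁺ already at 1.82×10⁻² mol/L and s small, take [La³⁺] ≈ 1.82×10⁻² mol/L and [OH⁻] = 3s.
Ksp = [La³⁺][OH⁻]^3 = (1.82×10⁻²)(3s)^3
(3s)^3 = 4.36×10⁻²⁰ / (1.82×10⁻²) = 2.40×10⁻¹⁸
s = 4.46×10⁻⁷ mol/L

4.46×10⁻⁷ M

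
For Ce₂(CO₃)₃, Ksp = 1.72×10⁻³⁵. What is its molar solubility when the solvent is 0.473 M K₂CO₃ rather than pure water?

Ce₂(CO₃)₃(s) ⇌ 2 Ce³⁺(aq) + 3 CO₃²⁻(aq)
Let s be the solubility of Ce₂(CO₃)₃ here. The common ion gives [CO₃²⁻] ≈ 0.473 M, and [Ce³⁺] = 2s.
Ksp = [Ce³⁺]^2[CO₃²⁻]^3 = (2s)^2(0.473)^3
(2s)^2 = 1.72×10⁻³⁵ / (0.473)^3 = 1.63×10⁻³⁴
s = 6.37×10⁻¹⁸ M

6.37×10⁻¹⁸ M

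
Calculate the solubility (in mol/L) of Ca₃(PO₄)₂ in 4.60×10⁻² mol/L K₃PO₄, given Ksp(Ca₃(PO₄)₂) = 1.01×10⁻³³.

Ca₃(PO₄)₂(s) ⇌ 3 Ca²⁺(aq) + 2 PO₄³⁻(aq)
The solution already contains PO₄³⁻ at 4.60×10⁻² mol/L. Let s be the molar solubility of Ca₃(PO₄)₂.
[PO₄³⁻] ≈ 4.60×10⁻² mol/L (common ion dominates); [Ca²⁺] = 3s.
Ksp = [Ca²⁺]^3[PO₄³⁻]^2 = (3s)^3(4.60×10⁻²)^2
(3s)^3 = 1.01×10⁻³³ / (4.60×10⁻²)^2 = 4.77×10⁻³¹
s = 2.61×10⁻¹¹ mol/L

2.61×10⁻¹¹ M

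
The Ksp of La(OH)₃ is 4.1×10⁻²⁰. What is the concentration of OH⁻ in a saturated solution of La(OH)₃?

1.9×10⁻⁵ M

La(OH)₃(s) ⇌ La³⁺(aq) + 3 OH⁻(aq)
For each mole of La(OH)₃ that dissolves per liter, [La³⁺] = s and [OH⁻] = 3s; let s denote this solubility.
Ksp = [La³⁺][OH⁻]^3 = s · (3s)^3 = 27s^4 = 4.1×10⁻²⁰
s = 6.2×10⁻⁶ mol L⁻¹
[OH⁻] = 3s = 1.9×10⁻⁵ mol L⁻¹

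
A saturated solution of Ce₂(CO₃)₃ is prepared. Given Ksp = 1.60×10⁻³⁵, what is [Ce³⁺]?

8.61×10⁻⁸ M

Ce₂(CO₃)₃(s) ⇌ 2 Ce³⁺(aq) + 3 CO₃²⁻(aq)
Let s be the molar solubility. Then [Ce³⁺] = 2s and [CO₃²⁻] = 3s.
Ksp = [Ce³⁺]^2[CO₃²⁻]^3 = (2s)^2 · (3s)^3 = 108s^5 = 1.60×10⁻³⁵
s = 4.31×10⁻⁸ mol/L
[Ce³⁺] = 2s = 8.61×10⁻⁸ mol/L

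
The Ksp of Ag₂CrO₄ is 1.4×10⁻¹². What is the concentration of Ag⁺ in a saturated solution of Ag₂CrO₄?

Ag₂CrO₄(s) ⇌ 2 Ag⁺(aq) + CrO₄²⁻(aq)
If s mol/L of Ag₂CrO₄ dissolves, [Ag⁺] = 2s and [CrO₄²⁻] = s.
Ksp = [Ag⁺]^2[CrO₄²⁻] = (2s)^2 · s = 4s^3 = 1.4×10⁻¹²
s = 7.0×10⁻⁵ mol L⁻¹
[Ag⁺] = 2s = 1.4×10⁻⁴ mol L⁻¹

1.4×10⁻⁴ M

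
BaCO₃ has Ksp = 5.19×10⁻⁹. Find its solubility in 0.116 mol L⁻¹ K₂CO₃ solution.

4.47×10⁻⁸ M

BaCO₃(s) ⇌ Ba²⁺(aq) + CO₃²⁻(aq)
With CO₃²⁻ already at 0.116 mol L⁻¹ and s small, take [CO₃²⁻] ≈ 0.116 mol L⁻¹ and [Ba²⁺] = s.
Ksp = [Ba²⁺][CO₃²⁻] = s(0.116)
s = 5.19×10⁻⁹ / (0.116) = 4.47×10⁻⁸
s = 4.47×10⁻⁸ mol L⁻¹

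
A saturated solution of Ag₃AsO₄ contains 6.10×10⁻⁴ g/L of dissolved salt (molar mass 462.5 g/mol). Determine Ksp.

s = (6.10×10⁻⁴ g L⁻¹)/(462.5 g mol⁻¹) = 1.3189×10⁻⁶ M
Ag₃AsO₄(s) ⇌ 3 Ag⁺(aq) + AsO₄³⁻(aq)
With molar solubility s: [Ag⁺] = 3s, [AsO₄³⁻] = s.
Ksp = [Ag⁺]^3[AsO₄³⁻] = (3s)^3 · s = 27s^4
Ksp = 27 × (1.3189×10⁻⁶)^4 = 8.17×10⁻²³

Ksp = 8.17×10⁻²³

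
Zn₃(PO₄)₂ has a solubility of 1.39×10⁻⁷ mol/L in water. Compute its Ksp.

Zn₃(PO₄)₂(s) ⇌ 3 Zn²⁺(aq) + 2 PO₄³⁻(aq)
If s mol/L of Zn₃(PO₄)₂ dissolves, [Zn²⁺] = 3s and [PO₄³⁻] = 2s.
Ksp = [Zn²⁺]^3[PO₄³⁻]^2 = (3s)^3 · (2s)^2 = 108s^5
Ksp = 108 × (1.39×10⁻⁷)^5 = 5.60×10⁻³³

Ksp = 5.60×10⁻³³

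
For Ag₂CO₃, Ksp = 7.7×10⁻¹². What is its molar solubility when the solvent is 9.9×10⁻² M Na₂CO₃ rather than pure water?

Ag₂CO₃(s) ⇌ 2 Ag⁺(aq) + CO₃²⁻(aq)
Let s be the solubility of Ag₂CO₃ here. The common ion gives [CO₃²⁻] ≈ 9.9×10⁻² M, and [Ag⁺] = 2s.
Ksp = [Ag⁺]^2[CO₃²⁻] = (2s)^2(9.9×10⁻²)
(2s)^2 = 7.7×10⁻¹² / (9.9×10⁻²) = 7.8×10⁻¹¹
s = 4.4×10⁻⁶ M

4.4×10⁻⁶ M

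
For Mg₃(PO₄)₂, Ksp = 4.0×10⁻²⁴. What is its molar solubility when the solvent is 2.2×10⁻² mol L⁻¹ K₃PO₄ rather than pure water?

6.7×10⁻⁸ M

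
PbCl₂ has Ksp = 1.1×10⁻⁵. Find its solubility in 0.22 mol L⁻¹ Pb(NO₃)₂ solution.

3.5×10⁻³ M

PbCl₂(s) ⇌ Pb²⁺(aq) + 2 Cl⁻(aq)
Let s be the solubility of PbCl₂ here. The common ion gives [Pb²⁺] ≈ 0.22 mol L⁻¹, and [Cl⁻] = 2s.
Ksp = [Pb²⁺][Cl⁻]^2 = (0.22)(2s)^2
(2s)^2 = 1.1×10⁻⁵ / (0.22) = 5.0×10⁻⁵
s = 3.5×10⁻³ mol L⁻¹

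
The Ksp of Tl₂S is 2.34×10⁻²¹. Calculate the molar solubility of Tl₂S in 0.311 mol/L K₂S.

4.34×10⁻¹¹ M

Tl₂S(s) ⇌ 2 Tl⁺(aq) + S²⁻(aq)
S²⁻ is already present at 0.311 mol/L. If s mol/L of Tl₂S dissolves, [Tl⁺] = 2s while [S²⁻] ≈ 0.311 mol/L.
Ksp = [Tl⁺]^2[S²⁻] = (2s)^2(0.311)
(2s)^2 = 2.34×10⁻²¹ / (0.311) = 7.52×10⁻²¹
s = 4.34×10⁻¹¹ mol/L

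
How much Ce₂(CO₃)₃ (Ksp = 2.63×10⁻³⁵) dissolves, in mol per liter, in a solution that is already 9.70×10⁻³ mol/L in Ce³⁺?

2.18×10⁻¹¹ M

Ce₂(CO₃)₃(s) ⇌ 2 Ce³⁺(aq) + 3 CO₃²⁻(aq)
With Ce³⁺ already at 9.70×10⁻³ mol/L and s small, take [Ce³⁺] ≈ 9.70×10⁻³ mol/L and [CO₃²⁻] = 3s.
Ksp = [Ce³⁺]^2[CO₃²⁻]^3 = (9.70×10⁻³)^2(3s)^3
(3s)^3 = 2.63×10⁻³⁵ / (9.70×10⁻³)^2 = 2.80×10⁻³¹
s = 2.18×10⁻¹¹ mol/L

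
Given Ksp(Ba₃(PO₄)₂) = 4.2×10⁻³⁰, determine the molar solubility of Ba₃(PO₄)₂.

Ba₃(PO₄)₂(s) ⇌ 3 Ba²⁺(aq) + 2 PO₄³⁻(aq)
Call the molar solubility s, so that [Ba²⁺] = 3s and [PO₄³⁻] = 2s.
Ksp = [Ba²⁺]^3[PO₄³⁻]^2 = (3s)^3 · (2s)^2 = 108s^5
108s^5 = 4.2×10⁻³⁰  ⇒  s^5 = 3.9×10⁻³²
s = (3.9×10⁻³²)^(1/5) = 5.2×10⁻⁷ M

5.2×10⁻⁷ M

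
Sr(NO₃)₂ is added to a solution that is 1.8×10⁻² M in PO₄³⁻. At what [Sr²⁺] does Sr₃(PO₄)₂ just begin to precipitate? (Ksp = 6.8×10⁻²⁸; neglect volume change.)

1.3×10⁻⁸ M

Precipitation of each salt begins when its ion product equals Ksp.
Sr₃(PO₄)₂(s) ⇌ 3 Sr²⁺(aq) + 2 PO₄³⁻(aq)
Ksp = [Sr²⁺]^3[PO₄³⁻]^2 = [Sr²⁺]^3(1.8×10⁻²)^2
[Sr²⁺]^3 = 6.8×10⁻²⁸ / (1.8×10⁻²)^2 = 2.1×10⁻²⁴
[Sr²⁺] = 1.3×10⁻⁸ M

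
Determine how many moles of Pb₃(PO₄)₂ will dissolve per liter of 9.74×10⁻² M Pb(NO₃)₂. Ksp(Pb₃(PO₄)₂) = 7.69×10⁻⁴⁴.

Pb₃(PO₄)₂(s) ⇌ 3 Pb²⁺(aq) + 2 PO₄³⁻(aq)
Let s be the solubility of Pb₃(PO₄)₂ here. The common ion gives [Pb²⁺] ≈ 9.74×10⁻² M, and [PO₄³⁻] = 2s.
Ksp = [Pb²⁺]^3[PO₄³⁻]^2 = (9.74×10⁻²)^3(2s)^2
(2s)^2 = 7.69×10⁻⁴⁴ / (9.74×10⁻²)^3 = 8.32×10⁻⁴¹
s = 4.56×10⁻²¹ M

4.56×10⁻²¹ M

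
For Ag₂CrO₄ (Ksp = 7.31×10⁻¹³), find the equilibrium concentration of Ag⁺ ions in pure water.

1.13×10⁻⁴ M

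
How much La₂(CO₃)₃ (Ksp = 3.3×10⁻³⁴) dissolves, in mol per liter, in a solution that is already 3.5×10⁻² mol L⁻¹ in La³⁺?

2.2×10⁻¹¹ M

La₂(CO₃)₃(s) ⇌ 2 La³⁺(aq) + 3 CO₃²⁻(aq)
The solution already contains La³⁺ at 3.5×10⁻² mol L⁻¹. Let s be the molar solubility of La₂(CO₃)₃.
[La³⁺] ≈ 3.5×10⁻² mol L⁻¹ (common ion dominates); [CO₃²⁻] = 3s.
Ksp = [La³⁺]^2[CO₃²⁻]^3 = (3.5×10⁻²)^2(3s)^3
(3s)^3 = 3.3×10⁻³⁴ / (3.5×10⁻²)^2 = 2.7×10⁻³¹
s = 2.2×10⁻¹¹ mol L⁻¹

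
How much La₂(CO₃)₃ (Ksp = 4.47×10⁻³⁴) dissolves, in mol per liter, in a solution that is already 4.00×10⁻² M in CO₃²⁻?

La₂(CO₃)₃(s) ⇌ 2 La³⁺(aq) + 3 CO₃²⁻(aq)
With CO₃²⁻ already at 4.00×10⁻² M and s small, take [CO₃²⁻] ≈ 4.00×10⁻² M and [La³⁺] = 2s.
Ksp = [La³⁺]^2[CO₃²⁻]^3 = (2s)^2(4.00×10⁻²)^3
(2s)^2 = 4.47×10⁻³⁴ / (4.00×10⁻²)^3 = 6.98×10⁻³⁰
s = 1.32×10⁻¹⁵ M

1.32×10⁻¹⁵ M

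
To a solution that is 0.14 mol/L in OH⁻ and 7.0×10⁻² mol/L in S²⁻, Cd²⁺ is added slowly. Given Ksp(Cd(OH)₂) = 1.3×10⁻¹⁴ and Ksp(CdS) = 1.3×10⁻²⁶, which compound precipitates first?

Each salt precipitates once Q = Ksp for that salt.
For Cd(OH)₂: [Cd²⁺] = (Ksp/[OH⁻]^2) = 6.6×10⁻¹³ mol/L
For CdS: [Cd²⁺] = (Ksp/[S²⁻]) = 1.9×10⁻²⁵ mol/L
The smaller threshold [Cd²⁺] is reached first, so CdS precipitates first.

CdS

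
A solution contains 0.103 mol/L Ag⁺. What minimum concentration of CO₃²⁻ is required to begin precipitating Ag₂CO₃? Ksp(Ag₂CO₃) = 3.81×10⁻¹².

Each salt precipitates once Q = Ksp for that salt.
Ag₂CO₃(s) ⇌ 2 Ag⁺(aq) + CO₃²⁻(aq)
Ksp = [Ag⁺]^2[CO₃²⁻] = [CO₃²⁻](0.103)^2
[CO₃²⁻] = 3.81×10⁻¹² / (0.103)^2 = 3.59×10⁻¹⁰
[CO₃²⁻] = 3.59×10⁻¹⁰ mol/L

3.59×10⁻¹⁰ M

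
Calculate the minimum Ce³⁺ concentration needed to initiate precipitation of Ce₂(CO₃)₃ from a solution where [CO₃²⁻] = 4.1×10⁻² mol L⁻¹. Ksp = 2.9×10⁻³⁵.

6.5×10⁻¹⁶ M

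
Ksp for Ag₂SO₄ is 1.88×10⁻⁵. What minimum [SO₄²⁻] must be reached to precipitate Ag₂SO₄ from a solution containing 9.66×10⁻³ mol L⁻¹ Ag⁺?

0.201 M

Precipitation begins when Q = Ksp.
Ag₂SO₄(s) ⇌ 2 Ag⁺(aq) + SO₄²⁻(aq)
Ksp = [Ag⁺]^2[SO₄²⁻] = [SO₄²⁻](9.66×10⁻³)^2
[SO₄²⁻] = 1.88×10⁻⁵ / (9.66×10⁻³)^2 = 0.201
[SO₄²⁻] = 0.201 mol L⁻¹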